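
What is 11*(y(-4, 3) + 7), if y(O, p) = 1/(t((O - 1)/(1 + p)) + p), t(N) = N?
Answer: 583/7 ≈ 83.286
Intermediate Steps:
y(O, p) = 1/(p + (-1 + O)/(1 + p)) (y(O, p) = 1/((O - 1)/(1 + p) + p) = 1/((-1 + O)/(1 + p) + p) = 1/(p + (-1 + O)/(1 + p)))
11*(y(-4, 3) + 7) = 11*((1 + 3)/(-1 - 4 + 3*(1 + 3)) + 7) = 11*(4/(-1 - 4 + 3*4) + 7) = 11*(4/(-1 - 4 + 12) + 7) = 11*(4/7 + 7) = 11*(53/7) = 583/7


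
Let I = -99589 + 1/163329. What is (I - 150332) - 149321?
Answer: -65207796617/163329 ≈ -3.9924e+5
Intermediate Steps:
I = -16265771780/163329 (I = -99589 + 1/163329 = -16265771780/163329 ≈ -99589.)
(I - 150332) - 149321 = (-16265771780/163329 - 150332) - 149321 = -40819347008/163329 - 149321 = -65207796617/163329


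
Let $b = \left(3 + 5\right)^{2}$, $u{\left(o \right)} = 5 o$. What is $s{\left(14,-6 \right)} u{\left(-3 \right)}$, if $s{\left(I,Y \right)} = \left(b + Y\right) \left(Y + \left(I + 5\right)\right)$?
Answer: $-11310$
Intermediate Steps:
$b = 64$ ($b = 8^{2} = 64$)
$s{\left(I,Y \right)} = \left(64 + Y\right) \left(5 + I + Y\right)$ ($s{\left(I,Y \right)} = \left(64 + Y\right) \left(Y + \left(I + 5\right)\right) = \left(64 + Y\right) \left(Y + \left(5 + I\right)\right) = \left(64 + Y\right) \left(5 + I + Y\right)$)
$s{\left(14,-6 \right)} u{\left(-3 \right)} = \left(320 + \left(-6\right)^{2} + 64 \cdot 14 + 69 \left(-6\right) + 14 \left(-6\right)\right) 5 \left(-3\right) = \left(320 + 36 + 896 - 414 - 84\right) \left(-15\right) = 754 \left(-15\right) = -11310$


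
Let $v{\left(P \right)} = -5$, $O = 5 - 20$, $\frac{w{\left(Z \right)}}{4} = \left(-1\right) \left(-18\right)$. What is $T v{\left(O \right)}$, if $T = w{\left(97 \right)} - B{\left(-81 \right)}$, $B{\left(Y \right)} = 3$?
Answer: $-345$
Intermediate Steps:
$w{\left(Z \right)} = 72$ ($w{\left(Z \right)} = 4 \left(\left(-1\right) \left(-18\right)\right) = 4 \cdot 18 = 72$)
$O = -15$ ($O = 5 - 20 = -15$)
$T = 69$ ($T = 72 - 3 = 69$)
$T v{\left(O \right)} = 69 \left(-5\right) = -345$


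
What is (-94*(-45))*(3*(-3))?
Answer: -38070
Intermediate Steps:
(-94*(-45))*(3*(-3)) = 4230*(-9) = -38070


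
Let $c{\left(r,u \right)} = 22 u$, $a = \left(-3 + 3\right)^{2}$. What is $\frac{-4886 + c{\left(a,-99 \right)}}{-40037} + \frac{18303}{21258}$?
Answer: $\frac{294321241}{283702182} \approx 1.0374$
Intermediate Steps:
$a = 0$ ($a = 0^{2} = 0$)
$\frac{-4886 + c{\left(a,-99 \right)}}{-40037} + \frac{18303}{21258} = \frac{-4886 + 22 \left(-99\right)}{-40037} + \frac{18303}{21258} = \left(-4886 - 2178\right) \left(- \frac{1}{40037}\right) + 18303 \cdot \frac{1}{21258} = \left(-7064\right) \left(- \frac{1}{40037}\right) + \frac{6101}{7086} = \frac{7064}{40037} + \frac{6101}{7086} = \frac{294321241}{283702182}$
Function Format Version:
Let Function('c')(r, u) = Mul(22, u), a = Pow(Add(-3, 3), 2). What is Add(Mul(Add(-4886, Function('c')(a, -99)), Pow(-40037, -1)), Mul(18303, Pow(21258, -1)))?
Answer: Rational(294321241, 283702182) ≈ 1.0374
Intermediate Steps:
a = 0 (a = Pow(0, 2) = 0)
Add(Mul(Add(-4886, Function('c')(a, -99)), Pow(-40037, -1)), Mul(18303, Pow(21258, -1))) = Add(Mul(Add(-4886, Mul(22, -99)), Pow(-40037, -1)), Mul(18303, Pow(21258, -1))) = Add(Mul(Add(-4886, -2178), Rational(-1, 40037)), Mul(18303, Rational(1, 21258))) = Add(Mul(-7064, Rational(-1, 40037)), Rational(6101, 7086)) = Add(Rational(7064, 40037), Rational(6101, 7086)) = Rational(294321241, 283702182)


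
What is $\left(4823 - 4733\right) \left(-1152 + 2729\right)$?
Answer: $141930$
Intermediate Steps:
$\left(4823 - 4733\right) \left(-1152 + 2729\right) = 90 \cdot 1577 = 141930$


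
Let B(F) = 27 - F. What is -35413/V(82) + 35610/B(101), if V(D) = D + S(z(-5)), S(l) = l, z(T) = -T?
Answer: -2859316/3219 ≈ -888.26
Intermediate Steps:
V(D) = 5 + D (V(D) = D - 1*(-5) = D + 5 = 5 + D)
-35413/V(82) + 35610/B(101) = -35413/(5 + 82) + 35610/(27 - 1*101) = -35413/87 + 35610/(27 - 101) = -35413*1/87 + 35610/(-74) = -35413/87 + 35610*(-1/74) = -35413/87 - 17805/37 = -2859316/3219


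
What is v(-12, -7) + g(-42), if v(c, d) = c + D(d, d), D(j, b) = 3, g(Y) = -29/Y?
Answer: -349/42 ≈ -8.3095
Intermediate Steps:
v(c, d) = 3 + c (v(c, d) = c + 3 = 3 + c)
v(-12, -7) + g(-42) = (3 - 12) - 29/(-42) = -9 - 29*(-1/42) = -9 + 29/42 = -349/42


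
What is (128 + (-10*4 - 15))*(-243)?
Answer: -17739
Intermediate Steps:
(128 + (-10*4 - 15))*(-243) = (128 + (-40 - 15))*(-243) = (128 - 55)*(-243) = 73*(-243) = -17739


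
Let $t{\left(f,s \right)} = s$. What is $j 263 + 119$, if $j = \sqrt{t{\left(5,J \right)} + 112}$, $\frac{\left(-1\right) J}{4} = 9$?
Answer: $119 + 526 \sqrt{19} \approx 2411.8$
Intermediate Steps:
$J = -36$ ($J = \left(-4\right) 9 = -36$)
$j = 2 \sqrt{19}$ ($j = \sqrt{-36 + 112} = \sqrt{76} = 2 \sqrt{19} \approx 8.7178$)
$j 263 + 119 = 2 \sqrt{19} \cdot 263 + 119 = 526 \sqrt{19} + 119 = 119 + 526 \sqrt{19}$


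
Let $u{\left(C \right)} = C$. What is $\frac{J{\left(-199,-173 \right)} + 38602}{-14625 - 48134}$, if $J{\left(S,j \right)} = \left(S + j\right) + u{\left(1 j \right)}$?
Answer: $- \frac{38057}{62759} \approx -0.6064$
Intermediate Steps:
$J{\left(S,j \right)} = S + 2 j$ ($J{\left(S,j \right)} = \left(S + j\right) + 1 j = \left(S + j\right) + j = S + 2 j$)
$\frac{J{\left(-199,-173 \right)} + 38602}{-14625 - 48134} = \frac{\left(-199 + 2 \left(-173\right)\right) + 38602}{-14625 - 48134} = \frac{\left(-199 - 346\right) + 38602}{-62759} = \left(-545 + 38602\right) \left(- \frac{1}{62759}\right) = 38057 \left(- \frac{1}{62759}\right) = - \frac{38057}{62759}$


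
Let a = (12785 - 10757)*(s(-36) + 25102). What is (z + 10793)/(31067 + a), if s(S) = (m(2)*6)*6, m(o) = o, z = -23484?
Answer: -343/1380647 ≈ -0.00024843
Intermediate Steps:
s(S) = 72 (s(S) = (2*6)*6 = 12*6 = 72)
a = 51052872 (a = (12785 - 10757)*(72 + 25102) = 2028*25174 = 51052872)
(z + 10793)/(31067 + a) = (-23484 + 10793)/(31067 + 51052872) = -12691/51083939 = -12691*1/51083939 = -343/1380647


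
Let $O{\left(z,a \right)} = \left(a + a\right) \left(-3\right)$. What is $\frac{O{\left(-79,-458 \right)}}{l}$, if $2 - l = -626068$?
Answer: $\frac{458}{104345} \approx 0.0043893$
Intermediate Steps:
$l = 626070$ ($l = 2 - -626068 = 2 + 626068 = 626070$)
$O{\left(z,a \right)} = - 6 a$ ($O{\left(z,a \right)} = 2 a \left(-3\right) = - 6 a$)
$\frac{O{\left(-79,-458 \right)}}{l} = \frac{\left(-6\right) \left(-458\right)}{626070} = 2748 \cdot \frac{1}{626070} = \frac{458}{104345}$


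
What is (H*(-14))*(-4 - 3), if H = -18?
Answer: -1764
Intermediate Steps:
(H*(-14))*(-4 - 3) = (-18*(-14))*(-4 - 3) = 252*(-7) = -1764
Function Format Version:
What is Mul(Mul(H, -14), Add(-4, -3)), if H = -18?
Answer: -1764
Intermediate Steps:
Mul(Mul(H, -14), Add(-4, -3)) = Mul(Mul(-18, -14), Add(-4, -3)) = Mul(252, -7) = -1764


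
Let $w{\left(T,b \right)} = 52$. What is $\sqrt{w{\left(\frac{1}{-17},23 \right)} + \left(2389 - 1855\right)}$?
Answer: $\sqrt{586} \approx 24.207$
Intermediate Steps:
$\sqrt{w{\left(\frac{1}{-17},23 \right)} + \left(2389 - 1855\right)} = \sqrt{52 + \left(2389 - 1855\right)} = \sqrt{52 + 534} = \sqrt{586}$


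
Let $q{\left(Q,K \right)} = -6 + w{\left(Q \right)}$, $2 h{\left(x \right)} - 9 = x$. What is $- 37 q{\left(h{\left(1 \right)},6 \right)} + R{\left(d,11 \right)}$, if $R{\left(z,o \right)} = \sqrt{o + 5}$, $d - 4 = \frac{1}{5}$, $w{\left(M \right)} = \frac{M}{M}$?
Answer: $189$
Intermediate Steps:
$h{\left(x \right)} = \frac{9}{2} + \frac{x}{2}$
$w{\left(M \right)} = 1$
$q{\left(Q,K \right)} = -5$ ($q{\left(Q,K \right)} = -6 + 1 = -5$)
$d = \frac{21}{5}$ ($d = 4 + \frac{1}{5} = \frac{21}{5} \approx 4.2$)
$R{\left(z,o \right)} = \sqrt{5 + o}$
$- 37 q{\left(h{\left(1 \right)},6 \right)} + R{\left(d,11 \right)} = \left(-37\right) \left(-5\right) + \sqrt{5 + 11} = 185 + \sqrt{16} = 185 + 4 = 189$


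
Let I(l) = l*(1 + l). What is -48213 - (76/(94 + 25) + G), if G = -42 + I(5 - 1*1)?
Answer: -5734805/119 ≈ -48192.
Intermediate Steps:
G = -22 (G = -42 + (5 - 1*1)*(1 + (5 - 1*1)) = -42 + (5 - 1)*(1 + (5 - 1)) = -42 + 4*(1 + 4) = -42 + 4*5 = -42 + 20 = -22)
-48213 - (76/(94 + 25) + G) = -48213 - (76/(94 + 25) - 22) = -48213 - (76/119 - 22) = -48213 - 1*(-2542/119) = -48213 + 2542/119 = -5734805/119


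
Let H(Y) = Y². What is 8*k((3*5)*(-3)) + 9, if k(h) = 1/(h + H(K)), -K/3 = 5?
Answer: 407/45 ≈ 9.0444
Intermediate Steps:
K = -15 (K = -3*5 = -15)
k(h) = 1/(225 + h) (k(h) = 1/(h + (-15)²) = 1/(h + 225) = 1/(225 + h))
8*k((3*5)*(-3)) + 9 = 8/(225 + (3*5)*(-3)) + 9 = 8/(225 + 15*(-3)) + 9 = 8/(225 - 45) + 9 = 8/180 + 9 = 8*(1/180) + 9 = 2/45 + 9 = 407/45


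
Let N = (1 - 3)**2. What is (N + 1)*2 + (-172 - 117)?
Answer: -279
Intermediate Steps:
N = 4 (N = (-2)**2 = 4)
(N + 1)*2 + (-172 - 117) = (4 + 1)*2 + (-172 - 117) = 5*2 - 289 = 10 - 289 = -279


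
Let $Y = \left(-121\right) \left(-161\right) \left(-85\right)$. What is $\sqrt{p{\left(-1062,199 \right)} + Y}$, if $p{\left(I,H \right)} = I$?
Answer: $i \sqrt{1656947} \approx 1287.2 i$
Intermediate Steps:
$Y = -1655885$ ($Y = 19481 \left(-85\right) = -1655885$)
$\sqrt{p{\left(-1062,199 \right)} + Y} = \sqrt{-1062 - 1655885} = \sqrt{-1656947} = i \sqrt{1656947}$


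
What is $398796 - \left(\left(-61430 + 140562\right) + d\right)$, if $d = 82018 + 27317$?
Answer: $210329$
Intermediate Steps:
$d = 109335$
$398796 - \left(\left(-61430 + 140562\right) + d\right) = 398796 - \left(\left(-61430 + 140562\right) + 109335\right) = 398796 - \left(79132 + 109335\right) = 398796 - 188467 = 210329$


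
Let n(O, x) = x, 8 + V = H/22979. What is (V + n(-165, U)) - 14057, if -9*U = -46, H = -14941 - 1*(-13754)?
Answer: -2907750364/206811 ≈ -14060.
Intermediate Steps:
H = -1187 (H = -14941 + 13754 = -1187)
U = 46/9 (U = -⅑*(-46) = 46/9 ≈ 5.1111)
V = -185019/22979 (V = -8 - 1187/22979 = -185019/22979 ≈ -8.0517)
(V + n(-165, U)) - 14057 = (-185019/22979 + 46/9) - 14057 = -608137/206811 - 14057 = -2907750364/206811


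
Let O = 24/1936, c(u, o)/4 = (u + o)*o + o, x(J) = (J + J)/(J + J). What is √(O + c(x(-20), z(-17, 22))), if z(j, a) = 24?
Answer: 3*√134230/22 ≈ 49.960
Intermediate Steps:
x(J) = 1 (x(J) = (2*J)/((2*J)) = (2*J)*(1/(2*J)) = 1)
c(u, o) = 4*o + 4*o*(o + u) (c(u, o) = 4*((u + o)*o + o) = 4*((o + u)*o + o) = 4*(o*(o + u) + o) = 4*(o + o*(o + u)) = 4*o + 4*o*(o + u))
O = 3/242 (O = 24*(1/1936) = 3/242 ≈ 0.012397)
√(O + c(x(-20), z(-17, 22))) = √(3/242 + 4*24*(1 + 24 + 1)) = √(3/242 + 4*24*26) = √(3/242 + 2496) = √(604035/242) = 3*√134230/22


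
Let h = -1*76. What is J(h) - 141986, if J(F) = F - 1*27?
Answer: -142089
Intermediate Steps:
h = -76
J(F) = -27 + F (J(F) = F - 27 = -27 + F)
J(h) - 141986 = (-27 - 76) - 141986 = -103 - 141986 = -142089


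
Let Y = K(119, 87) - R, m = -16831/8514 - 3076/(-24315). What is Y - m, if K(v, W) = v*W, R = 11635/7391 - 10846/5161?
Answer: 27257728985932378597/2632229344357470 ≈ 10355.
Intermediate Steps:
R = -20114551/38144951 (R = 11635*(1/7391) - 10846*1/5161 = 11635/7391 - 10846/5161 = -20114551/38144951 ≈ -0.52732)
m = -127685567/69005970 (m = -16831*1/8514 - 3076*(-1/24315) = -16831/8514 + 3076/24315 = -127685567/69005970 ≈ -1.8504)
K(v, W) = W*v
Y = 394934792254/38144951 (Y = 87*119 - 1*(-20114551/38144951) = 10353 + 20114551/38144951 = 394934792254/38144951 ≈ 10354.)
Y - m = 394934792254/38144951 - 1*(-127685567/69005970) = 394934792254/38144951 + 127685567/69005970 = 27257728985932378597/2632229344357470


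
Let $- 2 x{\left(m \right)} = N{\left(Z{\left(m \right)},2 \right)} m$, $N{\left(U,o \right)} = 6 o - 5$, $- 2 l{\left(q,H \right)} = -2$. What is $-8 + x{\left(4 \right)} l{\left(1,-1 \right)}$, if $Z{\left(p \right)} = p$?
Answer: $-22$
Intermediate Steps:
$l{\left(q,H \right)} = 1$ ($l{\left(q,H \right)} = \left(- \frac{1}{2}\right) \left(-2\right) = 1$)
$N{\left(U,o \right)} = -5 + 6 o$
$x{\left(m \right)} = - \frac{7 m}{2}$ ($x{\left(m \right)} = - \frac{\left(-5 + 6 \cdot 2\right) m}{2} = - \frac{\left(-5 + 12\right) m}{2} = - \frac{7 m}{2}$)
$-8 + x{\left(4 \right)} l{\left(1,-1 \right)} = -8 + \left(- \frac{7}{2}\right) 4 \cdot 1 = -8 - 14 = -22$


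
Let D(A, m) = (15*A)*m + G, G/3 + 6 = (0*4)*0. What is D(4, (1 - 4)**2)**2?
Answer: 272484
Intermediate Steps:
G = -18 (G = -18 + 3*((0*4)*0) = -18 + 3*(0*0) = -18 + 3*0 = -18 + 0 = -18)
D(A, m) = -18 + 15*A*m (D(A, m) = (15*A)*m - 18 = 15*A*m - 18 = -18 + 15*A*m)
D(4, (1 - 4)**2)**2 = (-18 + 15*4*(1 - 4)**2)**2 = (-18 + 15*4*(-3)**2)**2 = (-18 + 15*4*9)**2 = (-18 + 540)**2 = 522**2 = 272484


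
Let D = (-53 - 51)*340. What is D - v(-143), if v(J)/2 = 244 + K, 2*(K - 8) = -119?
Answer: -35745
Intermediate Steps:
K = -103/2 (K = 8 + (½)*(-119) = 8 - 119/2 = -103/2 ≈ -51.500)
v(J) = 385 (v(J) = 2*(244 - 103/2) = 2*(385/2) = 385)
D = -35360 (D = -104*340 = -35360)
D - v(-143) = -35360 - 1*385 = -35360 - 385 = -35745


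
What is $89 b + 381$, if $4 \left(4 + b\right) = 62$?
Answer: $\frac{2809}{2} \approx 1404.5$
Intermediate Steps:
$b = \frac{23}{2}$ ($b = -4 + \frac{1}{4} \cdot 62 = -4 + \frac{31}{2} = \frac{23}{2} \approx 11.5$)
$89 b + 381 = 89 \cdot \frac{23}{2} + 381 = \frac{2047}{2} + 381 = \frac{2809}{2}$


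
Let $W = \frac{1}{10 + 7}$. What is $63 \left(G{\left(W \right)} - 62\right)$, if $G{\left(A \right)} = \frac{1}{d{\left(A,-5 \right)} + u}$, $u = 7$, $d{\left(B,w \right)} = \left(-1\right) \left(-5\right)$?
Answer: $- \frac{15603}{4} \approx -3900.8$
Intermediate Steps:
$d{\left(B,w \right)} = 5$
$W = \frac{1}{17} \approx 0.058824$
$G{\left(A \right)} = \frac{1}{12}$ ($G{\left(A \right)} = \frac{1}{5 + 7} = \frac{1}{12}$)
$63 \left(G{\left(W \right)} - 62\right) = 63 \left(\frac{1}{12} - 62\right) = 63 \left(- \frac{743}{12}\right) = - \frac{15603}{4}$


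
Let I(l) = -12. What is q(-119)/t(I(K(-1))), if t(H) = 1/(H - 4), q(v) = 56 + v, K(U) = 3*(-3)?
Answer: 1008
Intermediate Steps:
K(U) = -9
t(H) = 1/(-4 + H)
q(-119)/t(I(K(-1))) = (56 - 119)/(1/(-4 - 12)) = -63/(1/(-16)) = -63/(-1/16) = -63*(-16) = 1008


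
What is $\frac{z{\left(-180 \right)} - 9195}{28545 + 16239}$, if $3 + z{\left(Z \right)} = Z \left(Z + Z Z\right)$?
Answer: $- \frac{322711}{2488} \approx -129.71$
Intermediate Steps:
$z{\left(Z \right)} = -3 + Z \left(Z + Z^{2}\right)$ ($z{\left(Z \right)} = -3 + Z \left(Z + Z Z\right) = -3 + Z \left(Z + Z^{2}\right)$)
$\frac{z{\left(-180 \right)} - 9195}{28545 + 16239} = \frac{\left(-3 + \left(-180\right)^{2} + \left(-180\right)^{3}\right) - 9195}{28545 + 16239} = \frac{\left(-3 + 32400 - 5832000\right) - 9195}{44784} = \left(-5799603 - 9195\right) \frac{1}{44784} = \left(-5808798\right) \frac{1}{44784} = - \frac{322711}{2488}$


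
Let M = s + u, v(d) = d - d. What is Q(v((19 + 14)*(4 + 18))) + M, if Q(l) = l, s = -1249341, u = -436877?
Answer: -1686218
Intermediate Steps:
v(d) = 0
M = -1686218 (M = -1249341 - 436877 = -1686218)
Q(v((19 + 14)*(4 + 18))) + M = 0 - 1686218 = -1686218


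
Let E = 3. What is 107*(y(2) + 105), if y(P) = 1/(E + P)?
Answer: 56282/5 ≈ 11256.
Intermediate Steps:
y(P) = 1/(3 + P)
107*(y(2) + 105) = 107*(1/(3 + 2) + 105) = 107*(1/5 + 105) = 107*(⅕ + 105) = 107*(526/5) = 56282/5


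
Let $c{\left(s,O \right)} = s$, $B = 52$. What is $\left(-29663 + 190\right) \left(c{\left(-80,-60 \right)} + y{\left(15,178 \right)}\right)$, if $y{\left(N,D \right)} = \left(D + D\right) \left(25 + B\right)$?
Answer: $-805556036$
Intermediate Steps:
$y{\left(N,D \right)} = 154 D$ ($y{\left(N,D \right)} = \left(D + D\right) \left(25 + 52\right) = 2 D 77 = 154 D$)
$\left(-29663 + 190\right) \left(c{\left(-80,-60 \right)} + y{\left(15,178 \right)}\right) = \left(-29663 + 190\right) \left(-80 + 154 \cdot 178\right) = - 29473 \left(-80 + 27412\right) = \left(-29473\right) 27332 = -805556036$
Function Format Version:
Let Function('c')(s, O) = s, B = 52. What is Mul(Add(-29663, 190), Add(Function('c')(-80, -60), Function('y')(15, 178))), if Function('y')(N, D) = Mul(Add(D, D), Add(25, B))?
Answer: -805556036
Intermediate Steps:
Function('y')(N, D) = Mul(154, D) (Function('y')(N, D) = Mul(Add(D, D), Add(25, 52)) = Mul(Mul(2, D), 77) = Mul(154, D))
Mul(Add(-29663, 190), Add(Function('c')(-80, -60), Function('y')(15, 178))) = Mul(Add(-29663, 190), Add(-80, Mul(154, 178))) = Mul(-29473, Add(-80, 27412)) = Mul(-29473, 27332) = -805556036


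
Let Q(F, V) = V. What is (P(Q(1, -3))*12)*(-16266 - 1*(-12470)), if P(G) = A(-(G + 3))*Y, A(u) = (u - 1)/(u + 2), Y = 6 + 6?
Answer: 273312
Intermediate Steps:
Y = 12
A(u) = (-1 + u)/(2 + u)
P(G) = 12*(-4 - G)/(-1 - G) (P(G) = ((-1 - (G + 3))/(2 - (G + 3)))*12 = ((-1 - (3 + G))/(2 - (3 + G)))*12 = ((-1 + (-3 - G))/(2 + (-3 - G)))*12 = ((-4 - G)/(-1 - G))*12 = 12*(-4 - G)/(-1 - G))
(P(Q(1, -3))*12)*(-16266 - 1*(-12470)) = ((12*(4 - 3)/(1 - 3))*12)*(-16266 - 1*(-12470)) = ((12*1/(-2))*12)*(-16266 + 12470) = ((12*(-½)*1)*12)*(-3796) = -6*12*(-3796) = -72*(-3796) = 273312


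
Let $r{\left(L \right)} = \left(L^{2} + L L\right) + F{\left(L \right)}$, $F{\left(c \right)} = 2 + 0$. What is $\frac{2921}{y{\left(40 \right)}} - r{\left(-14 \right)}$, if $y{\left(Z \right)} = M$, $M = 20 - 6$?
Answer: $- \frac{2595}{14} \approx -185.36$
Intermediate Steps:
$F{\left(c \right)} = 2$
$M = 14$
$y{\left(Z \right)} = 14$
$r{\left(L \right)} = 2 + 2 L^{2}$ ($r{\left(L \right)} = \left(L^{2} + L L\right) + 2 = \left(L^{2} + L^{2}\right) + 2 = 2 L^{2} + 2 = 2 + 2 L^{2}$)
$\frac{2921}{y{\left(40 \right)}} - r{\left(-14 \right)} = \frac{2921}{14} - \left(2 + 2 \left(-14\right)^{2}\right) = 2921 \cdot \frac{1}{14} - \left(2 + 2 \cdot 196\right) = \frac{2921}{14} - \left(2 + 392\right) = \frac{2921}{14} - 394 = - \frac{2595}{14}$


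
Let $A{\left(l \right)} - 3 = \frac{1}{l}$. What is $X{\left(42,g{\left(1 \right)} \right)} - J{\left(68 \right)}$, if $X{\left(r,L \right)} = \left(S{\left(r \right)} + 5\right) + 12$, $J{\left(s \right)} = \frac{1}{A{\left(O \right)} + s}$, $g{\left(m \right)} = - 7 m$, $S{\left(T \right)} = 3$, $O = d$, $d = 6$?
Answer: $\frac{8534}{427} \approx 19.986$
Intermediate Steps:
$O = 6$
$A{\left(l \right)} = 3 + \frac{1}{l}$
$J{\left(s \right)} = \frac{1}{\frac{19}{6} + s}$ ($J{\left(s \right)} = \frac{1}{\left(3 + \frac{1}{6}\right) + s} = \frac{1}{\frac{19}{6} + s}$)
$X{\left(r,L \right)} = 20$ ($X{\left(r,L \right)} = \left(3 + 5\right) + 12 = 8 + 12 = 20$)
$X{\left(42,g{\left(1 \right)} \right)} - J{\left(68 \right)} = 20 - \frac{6}{19 + 6 \cdot 68} = 20 - \frac{6}{19 + 408} = 20 - \frac{6}{427} = \frac{8534}{427}$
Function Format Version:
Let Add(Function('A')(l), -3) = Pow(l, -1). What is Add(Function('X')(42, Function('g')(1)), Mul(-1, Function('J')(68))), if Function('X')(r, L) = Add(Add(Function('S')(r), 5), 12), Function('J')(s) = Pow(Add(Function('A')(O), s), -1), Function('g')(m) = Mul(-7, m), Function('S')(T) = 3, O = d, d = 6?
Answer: Rational(8534, 427) ≈ 19.986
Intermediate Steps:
O = 6
Function('A')(l) = Add(3, Pow(l, -1))
Function('J')(s) = Pow(Add(Rational(19, 6), s), -1) (Function('J')(s) = Pow(Add(Add(3, Pow(6, -1)), s), -1) = Pow(Add(Add(3, Rational(1, 6)), s), -1) = Pow(Add(Rational(19, 6), s), -1))
Function('X')(r, L) = 20 (Function('X')(r, L) = Add(Add(3, 5), 12) = Add(8, 12) = 20)
Add(Function('X')(42, Function('g')(1)), Mul(-1, Function('J')(68))) = Add(20, Mul(-1, Mul(6, Pow(Add(19, Mul(6, 68)), -1)))) = Add(20, Mul(-1, Mul(6, Pow(Add(19, 408), -1)))) = Add(20, Mul(-1, Mul(6, Pow(427, -1)))) = Add(20, Mul(-1, Mul(6, Rational(1, 427)))) = Add(20, Mul(-1, Rational(6, 427))) = Add(20, Rational(-6, 427)) = Rational(8534, 427)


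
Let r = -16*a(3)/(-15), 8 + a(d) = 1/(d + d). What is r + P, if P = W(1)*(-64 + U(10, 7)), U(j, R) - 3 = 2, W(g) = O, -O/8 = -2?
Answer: -42856/45 ≈ -952.36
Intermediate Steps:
O = 16 (O = -8*(-2) = 16)
W(g) = 16
U(j, R) = 5 (U(j, R) = 3 + 2 = 5)
a(d) = -8 + 1/(2*d) (a(d) = -8 + 1/(d + d) = -8 + 1/(2*d))
r = -376/45 (r = -16*(-8 + (1/2)/3)/(-15) = -16*(-8 + (1/2)*(1/3))*(-1/15) = -16*(-8 + 1/6)*(-1/15) = -16*(-47/6)*(-1/15) = (376/3)*(-1/15) = -376/45 ≈ -8.3556)
P = -944 (P = 16*(-64 + 5) = 16*(-59) = -944)
r + P = -376/45 - 944 = -42856/45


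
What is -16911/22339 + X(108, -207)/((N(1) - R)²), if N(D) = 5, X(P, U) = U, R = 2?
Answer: -530708/22339 ≈ -23.757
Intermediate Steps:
-16911/22339 + X(108, -207)/((N(1) - R)²) = -16911/22339 - 207/(5 - 1*2)² = -16911*1/22339 - 207/(5 - 2)² = -16911/22339 - 207/(3²) = -16911/22339 - 207/9 = -16911/22339 - 207*⅑ = -16911/22339 - 23 = -530708/22339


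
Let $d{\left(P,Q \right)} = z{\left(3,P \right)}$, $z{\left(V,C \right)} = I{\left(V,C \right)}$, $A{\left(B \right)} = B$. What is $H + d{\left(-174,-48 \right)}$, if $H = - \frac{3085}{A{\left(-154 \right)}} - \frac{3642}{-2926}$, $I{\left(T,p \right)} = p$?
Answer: $- \frac{446867}{2926} \approx -152.72$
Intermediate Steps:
$z{\left(V,C \right)} = C$
$d{\left(P,Q \right)} = P$
$H = \frac{62257}{2926}$ ($H = - \frac{3085}{-154} - \frac{3642}{-2926} = \left(-3085\right) \left(- \frac{1}{154}\right) - - \frac{1821}{1463} = \frac{3085}{154} + \frac{1821}{1463} = \frac{62257}{2926} \approx 21.277$)
$H + d{\left(-174,-48 \right)} = \frac{62257}{2926} - 174 = - \frac{446867}{2926}$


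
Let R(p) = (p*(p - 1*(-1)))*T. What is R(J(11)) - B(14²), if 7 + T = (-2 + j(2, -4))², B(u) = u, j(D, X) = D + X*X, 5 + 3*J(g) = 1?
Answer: -256/3 ≈ -85.333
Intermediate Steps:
J(g) = -4/3 (J(g) = -5/3 + (⅓)*1 = -5/3 + ⅓ = -4/3)
j(D, X) = D + X²
T = 249 (T = -7 + (-2 + (2 + (-4)²))² = -7 + (-2 + (2 + 16))² = -7 + (-2 + 18)² = -7 + 16² = -7 + 256 = 249)
R(p) = 249*p*(1 + p) (R(p) = (p*(p - 1*(-1)))*249 = (p*(p + 1))*249 = (p*(1 + p))*249 = 249*p*(1 + p))
R(J(11)) - B(14²) = 249*(-4/3)*(1 - 4/3) - 1*14² = 249*(-4/3)*(-⅓) - 1*196 = 332/3 - 196 = -256/3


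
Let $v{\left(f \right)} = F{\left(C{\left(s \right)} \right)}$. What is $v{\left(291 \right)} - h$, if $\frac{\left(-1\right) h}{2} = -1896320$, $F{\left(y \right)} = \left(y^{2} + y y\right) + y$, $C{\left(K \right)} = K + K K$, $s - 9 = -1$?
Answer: $-3782200$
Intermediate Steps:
$s = 8$ ($s = 9 - 1 = 8$)
$C{\left(K \right)} = K + K^{2}$
$F{\left(y \right)} = y + 2 y^{2}$ ($F{\left(y \right)} = \left(y^{2} + y^{2}\right) + y = 2 y^{2} + y = y + 2 y^{2}$)
$v{\left(f \right)} = 10440$ ($v{\left(f \right)} = 8 \left(1 + 8\right) \left(1 + 2 \cdot 8 \left(1 + 8\right)\right) = 8 \cdot 9 \left(1 + 2 \cdot 8 \cdot 9\right) = 72 \left(1 + 2 \cdot 72\right) = 72 \left(1 + 144\right) = 72 \cdot 145 = 10440$)
$h = 3792640$ ($h = \left(-2\right) \left(-1896320\right) = 3792640$)
$v{\left(291 \right)} - h = 10440 - 3792640 = -3782200$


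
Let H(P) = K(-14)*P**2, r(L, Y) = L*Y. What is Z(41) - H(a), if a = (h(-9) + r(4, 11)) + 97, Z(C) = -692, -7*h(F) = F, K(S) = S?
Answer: 1979188/7 ≈ 2.8274e+5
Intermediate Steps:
h(F) = -F/7
a = 996/7 (a = (-1/7*(-9) + 4*11) + 97 = (9/7 + 44) + 97 = 317/7 + 97 = 996/7 ≈ 142.29)
H(P) = -14*P**2
Z(41) - H(a) = -692 - (-14)*(996/7)**2 = -692 - (-14)*992016/49 = -692 - 1*(-1984032/7) = -692 + 1984032/7 = 1979188/7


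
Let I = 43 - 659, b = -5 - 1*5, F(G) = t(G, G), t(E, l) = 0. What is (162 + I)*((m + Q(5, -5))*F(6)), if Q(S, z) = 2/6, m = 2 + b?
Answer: 0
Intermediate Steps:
F(G) = 0
b = -10 (b = -5 - 5 = -10)
I = -616
m = -8 (m = 2 - 10 = -8)
Q(S, z) = ⅓ (Q(S, z) = 2*(⅙) = ⅓)
(162 + I)*((m + Q(5, -5))*F(6)) = (162 - 616)*((-8 + ⅓)*0) = -(-10442)*0/3 = -454*0 = 0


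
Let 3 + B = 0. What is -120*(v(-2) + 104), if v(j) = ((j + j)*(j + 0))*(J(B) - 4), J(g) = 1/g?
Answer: -8320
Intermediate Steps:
B = -3 (B = -3 + 0 = -3)
v(j) = -26*j**2/3 (v(j) = ((j + j)*(j + 0))*(1/(-3) - 4) = ((2*j)*j)*(-1/3 - 4) = (2*j**2)*(-13/3) = -26*j**2/3)
-120*(v(-2) + 104) = -120*(-26/3*(-2)**2 + 104) = -120*(-26/3*4 + 104) = -120*(-104/3 + 104) = -120*208/3 = -8320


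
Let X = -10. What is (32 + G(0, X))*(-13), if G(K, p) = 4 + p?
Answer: -338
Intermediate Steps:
(32 + G(0, X))*(-13) = (32 + (4 - 10))*(-13) = (32 - 6)*(-13) = 26*(-13) = -338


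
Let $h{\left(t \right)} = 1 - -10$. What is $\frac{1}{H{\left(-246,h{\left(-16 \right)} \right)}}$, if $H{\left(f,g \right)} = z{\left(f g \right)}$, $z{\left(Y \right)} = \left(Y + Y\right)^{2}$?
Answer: $\frac{1}{29289744} \approx 3.4142 \cdot 10^{-8}$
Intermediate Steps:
$z{\left(Y \right)} = 4 Y^{2}$ ($z{\left(Y \right)} = \left(2 Y\right)^{2} = 4 Y^{2}$)
$h{\left(t \right)} = 11$ ($h{\left(t \right)} = 1 + 10 = 11$)
$H{\left(f,g \right)} = 4 f^{2} g^{2}$ ($H{\left(f,g \right)} = 4 \left(f g\right)^{2} = 4 f^{2} g^{2}$)
$\frac{1}{H{\left(-246,h{\left(-16 \right)} \right)}} = \frac{1}{4 \left(-246\right)^{2} \cdot 11^{2}} = \frac{1}{4 \cdot 60516 \cdot 121} = \frac{1}{29289744}$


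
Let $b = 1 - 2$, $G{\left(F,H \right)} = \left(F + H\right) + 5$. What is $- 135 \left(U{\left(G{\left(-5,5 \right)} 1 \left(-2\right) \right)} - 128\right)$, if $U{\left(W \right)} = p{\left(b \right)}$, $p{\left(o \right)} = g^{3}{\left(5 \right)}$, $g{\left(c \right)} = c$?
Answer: $405$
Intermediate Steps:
$G{\left(F,H \right)} = 5 + F + H$
$b = -1$ ($b = 1 - 2 = -1$)
$p{\left(o \right)} = 125$ ($p{\left(o \right)} = 5^{3} = 125$)
$U{\left(W \right)} = 125$
$- 135 \left(U{\left(G{\left(-5,5 \right)} 1 \left(-2\right) \right)} - 128\right) = - 135 \left(125 - 128\right) = \left(-135\right) \left(-3\right) = 405$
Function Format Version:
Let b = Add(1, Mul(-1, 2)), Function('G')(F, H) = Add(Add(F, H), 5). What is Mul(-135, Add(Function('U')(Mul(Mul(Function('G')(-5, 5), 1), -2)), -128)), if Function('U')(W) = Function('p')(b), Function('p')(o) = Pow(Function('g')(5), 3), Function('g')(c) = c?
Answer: 405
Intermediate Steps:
Function('G')(F, H) = Add(5, F, H)
b = -1 (b = Add(1, -2) = -1)
Function('p')(o) = 125 (Function('p')(o) = Pow(5, 3) = 125)
Function('U')(W) = 125
Mul(-135, Add(Function('U')(Mul(Mul(Function('G')(-5, 5), 1), -2)), -128)) = Mul(-135, Add(125, -128)) = Mul(-135, -3) = 405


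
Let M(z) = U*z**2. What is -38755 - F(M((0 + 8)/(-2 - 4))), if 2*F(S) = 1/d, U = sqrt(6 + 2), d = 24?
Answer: -1860241/48 ≈ -38755.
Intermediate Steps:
U = 2*sqrt(2) (U = sqrt(8) = 2*sqrt(2) ≈ 2.8284)
M(z) = 2*sqrt(2)*z**2 (M(z) = (2*sqrt(2))*z**2 = 2*sqrt(2)*z**2)
F(S) = 1/48 (F(S) = (1/2)/24 = (1/2)*(1/24) = 1/48)
-38755 - F(M((0 + 8)/(-2 - 4))) = -38755 - 1*1/48 = -38755 - 1/48 = -1860241/48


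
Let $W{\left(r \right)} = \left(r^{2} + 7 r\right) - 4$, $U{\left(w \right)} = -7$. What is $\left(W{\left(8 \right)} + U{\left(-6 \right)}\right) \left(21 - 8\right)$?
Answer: $1417$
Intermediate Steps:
$W{\left(r \right)} = -4 + r^{2} + 7 r$
$\left(W{\left(8 \right)} + U{\left(-6 \right)}\right) \left(21 - 8\right) = \left(\left(-4 + 8^{2} + 7 \cdot 8\right) - 7\right) \left(21 - 8\right) = \left(\left(-4 + 64 + 56\right) - 7\right) \left(21 - 8\right) = \left(116 - 7\right) 13 = 109 \cdot 13 = 1417$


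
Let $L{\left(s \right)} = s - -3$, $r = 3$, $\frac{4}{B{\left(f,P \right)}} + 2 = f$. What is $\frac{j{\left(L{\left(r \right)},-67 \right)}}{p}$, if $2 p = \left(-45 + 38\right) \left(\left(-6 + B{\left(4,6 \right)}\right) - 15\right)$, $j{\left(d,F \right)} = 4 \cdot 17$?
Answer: $\frac{136}{133} \approx 1.0226$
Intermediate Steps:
$B{\left(f,P \right)} = \frac{4}{-2 + f}$
$L{\left(s \right)} = 3 + s$ ($L{\left(s \right)} = s + 3 = 3 + s$)
$j{\left(d,F \right)} = 68$
$p = \frac{133}{2}$ ($p = \frac{\left(-45 + 38\right) \left(\left(-6 + \frac{4}{-2 + 4}\right) - 15\right)}{2} = \frac{\left(-7\right) \left(\left(-6 + \frac{4}{2}\right) - 15\right)}{2} = \frac{\left(-7\right) \left(\left(-6 + 4 \cdot \frac{1}{2}\right) - 15\right)}{2} = \frac{\left(-7\right) \left(\left(-6 + 2\right) - 15\right)}{2} = \frac{\left(-7\right) \left(-4 - 15\right)}{2} = \frac{\left(-7\right) \left(-19\right)}{2} = \frac{1}{2} \cdot 133 = \frac{133}{2} \approx 66.5$)
$\frac{j{\left(L{\left(r \right)},-67 \right)}}{p} = \frac{68}{\frac{133}{2}} = 68 \cdot \frac{2}{133} = \frac{136}{133}$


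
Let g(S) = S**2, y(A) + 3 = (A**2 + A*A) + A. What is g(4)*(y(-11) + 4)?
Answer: 3712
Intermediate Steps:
y(A) = -3 + A + 2*A**2 (y(A) = -3 + ((A**2 + A*A) + A) = -3 + ((A**2 + A**2) + A) = -3 + (2*A**2 + A) = -3 + (A + 2*A**2) = -3 + A + 2*A**2)
g(4)*(y(-11) + 4) = 4**2*((-3 - 11 + 2*(-11)**2) + 4) = 16*((-3 - 11 + 2*121) + 4) = 16*((-3 - 11 + 242) + 4) = 16*(228 + 4) = 16*232 = 3712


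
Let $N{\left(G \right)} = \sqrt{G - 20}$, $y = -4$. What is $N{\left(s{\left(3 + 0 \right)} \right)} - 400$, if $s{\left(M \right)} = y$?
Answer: $-400 + 2 i \sqrt{6} \approx -400.0 + 4.899 i$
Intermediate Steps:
$s{\left(M \right)} = -4$
$N{\left(G \right)} = \sqrt{-20 + G}$
$N{\left(s{\left(3 + 0 \right)} \right)} - 400 = \sqrt{-20 - 4} - 400 = \sqrt{-24} - 400 = 2 i \sqrt{6} - 400 = -400 + 2 i \sqrt{6}$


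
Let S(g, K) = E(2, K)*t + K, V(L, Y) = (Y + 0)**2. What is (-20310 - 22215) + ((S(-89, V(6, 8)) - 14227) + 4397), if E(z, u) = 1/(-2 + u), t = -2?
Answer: -1621022/31 ≈ -52291.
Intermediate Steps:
V(L, Y) = Y**2
S(g, K) = K - 2/(-2 + K) (S(g, K) = -2/(-2 + K) + K = K - 2/(-2 + K))
(-20310 - 22215) + ((S(-89, V(6, 8)) - 14227) + 4397) = (-20310 - 22215) + (((-2 + 8**2*(-2 + 8**2))/(-2 + 8**2) - 14227) + 4397) = -42525 + (((-2 + 64*(-2 + 64))/(-2 + 64) - 14227) + 4397) = -42525 + (((-2 + 64*62)/62 - 14227) + 4397) = -42525 + (((-2 + 3968)/62 - 14227) + 4397) = -42525 + (((1/62)*3966 - 14227) + 4397) = -42525 + ((1983/31 - 14227) + 4397) = -42525 + (-439054/31 + 4397) = -42525 - 302747/31 = -1621022/31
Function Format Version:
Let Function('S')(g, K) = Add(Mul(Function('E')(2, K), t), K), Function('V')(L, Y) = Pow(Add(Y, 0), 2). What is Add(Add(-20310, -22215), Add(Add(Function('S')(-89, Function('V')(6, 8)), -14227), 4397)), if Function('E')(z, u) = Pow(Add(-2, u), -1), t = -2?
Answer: Rational(-1621022, 31) ≈ -52291.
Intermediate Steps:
Function('V')(L, Y) = Pow(Y, 2)
Function('S')(g, K) = Add(K, Mul(-2, Pow(Add(-2, K), -1))) (Function('S')(g, K) = Add(Mul(Pow(Add(-2, K), -1), -2), K) = Add(Mul(-2, Pow(Add(-2, K), -1)), K) = Add(K, Mul(-2, Pow(Add(-2, K), -1))))
Add(Add(-20310, -22215), Add(Add(Function('S')(-89, Function('V')(6, 8)), -14227), 4397)) = Add(Add(-20310, -22215), Add(Add(Mul(Pow(Add(-2, Pow(8, 2)), -1), Add(-2, Mul(Pow(8, 2), Add(-2, Pow(8, 2))))), -14227), 4397)) = Add(-42525, Add(Add(Mul(Pow(Add(-2, 64), -1), Add(-2, Mul(64, Add(-2, 64)))), -14227), 4397)) = Add(-42525, Add(Add(Mul(Pow(62, -1), Add(-2, Mul(64, 62))), -14227), 4397)) = Add(-42525, Add(Add(Mul(Rational(1, 62), Add(-2, 3968)), -14227), 4397)) = Add(-42525, Add(Add(Mul(Rational(1, 62), 3966), -14227), 4397)) = Add(-42525, Add(Add(Rational(1983, 31), -14227), 4397)) = Add(-42525, Add(Rational(-439054, 31), 4397)) = Add(-42525, Rational(-302747, 31)) = Rational(-1621022, 31)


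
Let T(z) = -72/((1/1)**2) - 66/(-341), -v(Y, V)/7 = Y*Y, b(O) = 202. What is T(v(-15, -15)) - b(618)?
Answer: -8488/31 ≈ -273.81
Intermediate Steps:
v(Y, V) = -7*Y**2 (v(Y, V) = -7*Y*Y = -7*Y**2)
T(z) = -2226/31 (T(z) = -72/(1**2) - 66*(-1/341) = -72/1 + 6/31 = -72*1 + 6/31 = -72 + 6/31 = -2226/31)
T(v(-15, -15)) - b(618) = -2226/31 - 1*202 = -2226/31 - 202 = -8488/31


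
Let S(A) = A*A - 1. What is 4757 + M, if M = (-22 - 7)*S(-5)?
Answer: 4061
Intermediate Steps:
S(A) = -1 + A**2 (S(A) = A**2 - 1 = -1 + A**2)
M = -696 (M = (-22 - 7)*(-1 + (-5)**2) = -29*(-1 + 25) = -29*24 = -696)
4757 + M = 4757 - 696 = 4061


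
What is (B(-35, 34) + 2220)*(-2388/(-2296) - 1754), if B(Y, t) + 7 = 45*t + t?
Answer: -3800413623/574 ≈ -6.6209e+6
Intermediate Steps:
B(Y, t) = -7 + 46*t (B(Y, t) = -7 + (45*t + t) = -7 + 46*t)
(B(-35, 34) + 2220)*(-2388/(-2296) - 1754) = ((-7 + 46*34) + 2220)*(-2388/(-2296) - 1754) = ((-7 + 1564) + 2220)*(-2388*(-1/2296) - 1754) = (1557 + 2220)*(597/574 - 1754) = 3777*(-1006199/574) = -3800413623/574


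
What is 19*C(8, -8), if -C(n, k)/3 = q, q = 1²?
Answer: -57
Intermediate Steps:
q = 1
C(n, k) = -3 (C(n, k) = -3*1 = -3)
19*C(8, -8) = 19*(-3) = -57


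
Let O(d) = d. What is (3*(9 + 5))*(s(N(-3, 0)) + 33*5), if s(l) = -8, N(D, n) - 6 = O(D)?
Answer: 6594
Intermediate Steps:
N(D, n) = 6 + D
(3*(9 + 5))*(s(N(-3, 0)) + 33*5) = (3*(9 + 5))*(-8 + 33*5) = (3*14)*(-8 + 165) = 42*157 = 6594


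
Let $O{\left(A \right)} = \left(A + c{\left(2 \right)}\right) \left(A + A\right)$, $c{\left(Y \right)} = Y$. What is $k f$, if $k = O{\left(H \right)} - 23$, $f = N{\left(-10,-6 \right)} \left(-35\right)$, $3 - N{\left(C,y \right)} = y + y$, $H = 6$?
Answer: $-38325$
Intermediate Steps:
$O{\left(A \right)} = 2 A \left(2 + A\right)$ ($O{\left(A \right)} = \left(A + 2\right) \left(A + A\right) = \left(2 + A\right) 2 A = 2 A \left(2 + A\right)$)
$N{\left(C,y \right)} = 3 - 2 y$ ($N{\left(C,y \right)} = 3 - \left(y + y\right) = 3 - 2 y$)
$f = -525$ ($f = \left(3 - -12\right) \left(-35\right) = \left(3 + 12\right) \left(-35\right) = 15 \left(-35\right) = -525$)
$k = 73$ ($k = 2 \cdot 6 \left(2 + 6\right) - 23 = 2 \cdot 6 \cdot 8 - 23 = 96 - 23 = 73$)
$k f = 73 \left(-525\right) = -38325$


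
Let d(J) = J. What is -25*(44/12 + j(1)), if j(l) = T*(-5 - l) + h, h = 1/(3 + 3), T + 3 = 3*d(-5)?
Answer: -16775/6 ≈ -2795.8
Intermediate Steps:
T = -18 (T = -3 + 3*(-5) = -3 - 15 = -18)
h = 1/6 ≈ 0.16667
j(l) = 541/6 + 18*l (j(l) = -18*(-5 - l) + 1/6 = (90 + 18*l) + 1/6 = 541/6 + 18*l)
-25*(44/12 + j(1)) = -25*(44/12 + (541/6 + 18*1)) = -25*(44*(1/12) + (541/6 + 18)) = -25*(11/3 + 649/6) = -25*671/6 = -16775/6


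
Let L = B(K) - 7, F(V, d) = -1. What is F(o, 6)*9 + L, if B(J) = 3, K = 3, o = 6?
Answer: -13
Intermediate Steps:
L = -4 (L = 3 - 7 = -4)
F(o, 6)*9 + L = -1*9 - 4 = -9 - 4 = -13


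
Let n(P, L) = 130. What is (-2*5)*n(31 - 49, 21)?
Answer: -1300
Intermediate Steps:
(-2*5)*n(31 - 49, 21) = -2*5*130 = -10*130 = -1300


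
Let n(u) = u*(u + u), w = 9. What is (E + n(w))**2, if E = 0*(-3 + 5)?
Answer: 26244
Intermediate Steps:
n(u) = 2*u**2 (n(u) = u*(2*u) = 2*u**2)
E = 0 (E = 0*2 = 0)
(E + n(w))**2 = (0 + 2*9**2)**2 = (0 + 2*81)**2 = (0 + 162)**2 = 162**2 = 26244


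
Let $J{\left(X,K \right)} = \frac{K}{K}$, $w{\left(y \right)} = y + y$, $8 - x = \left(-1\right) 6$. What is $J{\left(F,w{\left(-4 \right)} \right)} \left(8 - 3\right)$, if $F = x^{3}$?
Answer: $5$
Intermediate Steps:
$x = 14$ ($x = 8 - \left(-1\right) 6 = 8 - -6 = 8 + 6 = 14$)
$F = 2744$ ($F = 14^{3} = 2744$)
$w{\left(y \right)} = 2 y$
$J{\left(X,K \right)} = 1$
$J{\left(F,w{\left(-4 \right)} \right)} \left(8 - 3\right) = 1 \left(8 - 3\right) = 1 \cdot 5 = 5$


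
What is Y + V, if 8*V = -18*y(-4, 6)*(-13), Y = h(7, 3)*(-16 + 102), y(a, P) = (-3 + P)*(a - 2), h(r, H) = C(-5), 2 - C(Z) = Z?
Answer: 151/2 ≈ 75.500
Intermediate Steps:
C(Z) = 2 - Z
h(r, H) = 7 (h(r, H) = 2 - 1*(-5) = 2 + 5 = 7)
y(a, P) = (-3 + P)*(-2 + a)
Y = 602 (Y = 7*(-16 + 102) = 7*86 = 602)
V = -1053/2 (V = (-18*(6 - 3*(-4) - 2*6 + 6*(-4))*(-13))/8 = (-18*(6 + 12 - 12 - 24)*(-13))/8 = (-18*(-18)*(-13))/8 = (324*(-13))/8 = (⅛)*(-4212) = -1053/2 ≈ -526.50)
Y + V = 602 - 1053/2 = 151/2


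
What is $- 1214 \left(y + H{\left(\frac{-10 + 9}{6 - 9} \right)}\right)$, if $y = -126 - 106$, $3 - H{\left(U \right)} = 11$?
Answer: $291360$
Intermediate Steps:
$H{\left(U \right)} = -8$ ($H{\left(U \right)} = 3 - 11 = -8$)
$y = -232$
$- 1214 \left(y + H{\left(\frac{-10 + 9}{6 - 9} \right)}\right) = - 1214 \left(-232 - 8\right) = \left(-1214\right) \left(-240\right) = 291360$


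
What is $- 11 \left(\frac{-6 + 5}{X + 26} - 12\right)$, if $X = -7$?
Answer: $\frac{2519}{19} \approx 132.58$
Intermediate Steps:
$- 11 \left(\frac{-6 + 5}{X + 26} - 12\right) = - 11 \left(\frac{-6 + 5}{-7 + 26} - 12\right) = - 11 \left(- \frac{1}{19} - 12\right) = \left(-11\right) \left(- \frac{229}{19}\right) = \frac{2519}{19}$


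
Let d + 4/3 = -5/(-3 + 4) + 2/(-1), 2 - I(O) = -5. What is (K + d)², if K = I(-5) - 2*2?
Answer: 256/9 ≈ 28.444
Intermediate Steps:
I(O) = 7 (I(O) = 2 - 1*(-5) = 2 + 5 = 7)
K = 3 (K = 7 - 2*2 = 7 - 4 = 3)
d = -25/3 (d = -4/3 + (-5/(-3 + 4) + 2/(-1)) = -4/3 + (-5/1 + 2*(-1)) = -4/3 + (-5*1 - 2) = -4/3 + (-5 - 2) = -4/3 - 7 = -25/3 ≈ -8.3333)
(K + d)² = (3 - 25/3)² = (-16/3)² = 256/9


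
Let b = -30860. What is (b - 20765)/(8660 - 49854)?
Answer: 51625/41194 ≈ 1.2532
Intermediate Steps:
(b - 20765)/(8660 - 49854) = (-30860 - 20765)/(8660 - 49854) = -51625/(-41194) = -51625*(-1/41194) = 51625/41194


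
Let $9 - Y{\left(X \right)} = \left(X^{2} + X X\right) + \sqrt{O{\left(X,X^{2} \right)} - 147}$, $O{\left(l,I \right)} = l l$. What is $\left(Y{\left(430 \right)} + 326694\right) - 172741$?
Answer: $-215838 - \sqrt{184753} \approx -2.1627 \cdot 10^{5}$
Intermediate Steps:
$O{\left(l,I \right)} = l^{2}$
$Y{\left(X \right)} = 9 - \sqrt{-147 + X^{2}} - 2 X^{2}$ ($Y{\left(X \right)} = 9 - \left(\left(X^{2} + X X\right) + \sqrt{X^{2} - 147}\right) = 9 - \left(\left(X^{2} + X^{2}\right) + \sqrt{-147 + X^{2}}\right) = 9 - \left(2 X^{2} + \sqrt{-147 + X^{2}}\right) = 9 - \left(\sqrt{-147 + X^{2}} + 2 X^{2}\right) = 9 - \sqrt{-147 + X^{2}} - 2 X^{2}$)
$\left(Y{\left(430 \right)} + 326694\right) - 172741 = \left(\left(9 - \sqrt{-147 + 430^{2}} - 2 \cdot 430^{2}\right) + 326694\right) - 172741 = \left(\left(9 - \sqrt{-147 + 184900} - 369800\right) + 326694\right) - 172741 = \left(\left(9 - \sqrt{184753} - 369800\right) + 326694\right) - 172741 = \left(\left(-369791 - \sqrt{184753}\right) + 326694\right) - 172741 = \left(-43097 - \sqrt{184753}\right) - 172741 = -215838 - \sqrt{184753}$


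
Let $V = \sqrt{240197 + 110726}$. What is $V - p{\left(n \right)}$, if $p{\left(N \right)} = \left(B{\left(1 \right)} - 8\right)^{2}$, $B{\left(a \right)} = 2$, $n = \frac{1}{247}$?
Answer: $-36 + \sqrt{350923} \approx 556.39$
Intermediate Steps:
$n = \frac{1}{247} \approx 0.0040486$
$V = \sqrt{350923} \approx 592.39$
$p{\left(N \right)} = 36$ ($p{\left(N \right)} = \left(2 - 8\right)^{2} = \left(-6\right)^{2} = 36$)
$V - p{\left(n \right)} = \sqrt{350923} - 36 = -36 + \sqrt{350923}$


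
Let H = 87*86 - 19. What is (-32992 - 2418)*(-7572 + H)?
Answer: 3859690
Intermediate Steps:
H = 7463 (H = 7482 - 19 = 7463)
(-32992 - 2418)*(-7572 + H) = (-32992 - 2418)*(-7572 + 7463) = -35410*(-109) = 3859690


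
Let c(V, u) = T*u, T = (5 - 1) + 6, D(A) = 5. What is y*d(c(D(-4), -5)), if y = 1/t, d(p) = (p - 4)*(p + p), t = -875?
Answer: -216/35 ≈ -6.1714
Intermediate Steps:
T = 10 (T = 4 + 6 = 10)
c(V, u) = 10*u
d(p) = 2*p*(-4 + p) (d(p) = (-4 + p)*(2*p) = 2*p*(-4 + p))
y = -1/875 (y = 1/(-875) = -1/875 ≈ -0.0011429)
y*d(c(D(-4), -5)) = -2*10*(-5)*(-4 + 10*(-5))/875 = -2*(-50)*(-4 - 50)/875 = -2*(-50)*(-54)/875 = -1/875*5400 = -216/35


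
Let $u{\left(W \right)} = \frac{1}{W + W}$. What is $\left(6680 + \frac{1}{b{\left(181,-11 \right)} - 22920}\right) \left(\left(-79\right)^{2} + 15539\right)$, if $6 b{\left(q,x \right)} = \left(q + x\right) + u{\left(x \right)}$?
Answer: $\frac{439628484295440}{3021701} \approx 1.4549 \cdot 10^{8}$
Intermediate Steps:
$u{\left(W \right)} = \frac{1}{2 W}$
$b{\left(q,x \right)} = \frac{q}{6} + \frac{x}{6} + \frac{1}{12 x}$ ($b{\left(q,x \right)} = \frac{\left(q + x\right) + \frac{1}{2 x}}{6} = \frac{q + x + \frac{1}{2 x}}{6} = \frac{q}{6} + \frac{x}{6} + \frac{1}{12 x}$)
$\left(6680 + \frac{1}{b{\left(181,-11 \right)} - 22920}\right) \left(\left(-79\right)^{2} + 15539\right) = \left(6680 + \frac{1}{\frac{1 + 2 \left(-11\right) \left(181 - 11\right)}{12 \left(-11\right)} - 22920}\right) \left(\left(-79\right)^{2} + 15539\right) = \left(6680 + \frac{1}{\frac{1}{12} \left(- \frac{1}{11}\right) \left(1 + 2 \left(-11\right) 170\right) - 22920}\right) \left(6241 + 15539\right) = \left(6680 + \frac{1}{\frac{1}{12} \left(- \frac{1}{11}\right) \left(1 - 3740\right) - 22920}\right) 21780 = \left(6680 + \frac{1}{\frac{1}{12} \left(- \frac{1}{11}\right) \left(-3739\right) - 22920}\right) 21780 = \left(6680 + \frac{1}{\frac{3739}{132} - 22920}\right) 21780 = \left(6680 + \frac{1}{- \frac{3021701}{132}}\right) 21780 = \left(6680 - \frac{132}{3021701}\right) 21780 = \frac{20184962548}{3021701} \cdot 21780 = \frac{439628484295440}{3021701}$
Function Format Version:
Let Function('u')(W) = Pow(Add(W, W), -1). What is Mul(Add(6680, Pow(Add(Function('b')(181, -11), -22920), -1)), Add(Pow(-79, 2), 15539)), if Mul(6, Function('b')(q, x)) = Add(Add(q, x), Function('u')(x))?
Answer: Rational(439628484295440, 3021701) ≈ 1.4549e+8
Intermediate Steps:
Function('u')(W) = Mul(Rational(1, 2), Pow(W, -1)) (Function('u')(W) = Pow(Mul(2, W), -1) = Mul(Rational(1, 2), Pow(W, -1)))
Function('b')(q, x) = Add(Mul(Rational(1, 6), q), Mul(Rational(1, 6), x), Mul(Rational(1, 12), Pow(x, -1))) (Function('b')(q, x) = Mul(Rational(1, 6), Add(Add(q, x), Mul(Rational(1, 2), Pow(x, -1)))) = Mul(Rational(1, 6), Add(q, x, Mul(Rational(1, 2), Pow(x, -1)))) = Add(Mul(Rational(1, 6), q), Mul(Rational(1, 6), x), Mul(Rational(1, 12), Pow(x, -1))))
Mul(Add(6680, Pow(Add(Function('b')(181, -11), -22920), -1)), Add(Pow(-79, 2), 15539)) = Mul(Add(6680, Pow(Add(Mul(Rational(1, 12), Pow(-11, -1), Add(1, Mul(2, -11, Add(181, -11)))), -22920), -1)), Add(Pow(-79, 2), 15539)) = Mul(Add(6680, Pow(Add(Mul(Rational(1, 12), Rational(-1, 11), Add(1, Mul(2, -11, 170))), -22920), -1)), Add(6241, 15539)) = Mul(Add(6680, Pow(Add(Mul(Rational(1, 12), Rational(-1, 11), Add(1, -3740)), -22920), -1)), 21780) = Mul(Add(6680, Pow(Add(Mul(Rational(1, 12), Rational(-1, 11), -3739), -22920), -1)), 21780) = Mul(Add(6680, Pow(Add(Rational(3739, 132), -22920), -1)), 21780) = Mul(Add(6680, Pow(Rational(-3021701, 132), -1)), 21780) = Mul(Add(6680, Rational(-132, 3021701)), 21780) = Mul(Rational(20184962548, 3021701), 21780) = Rational(439628484295440, 3021701)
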